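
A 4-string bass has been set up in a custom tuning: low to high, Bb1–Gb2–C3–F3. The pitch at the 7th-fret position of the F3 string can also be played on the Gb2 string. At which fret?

18

Fret 7 on F3 is MIDI 53 + 7 = 60 (C4). On the Gb2 string (open MIDI 42), that pitch is 60 − 42 = fret 18.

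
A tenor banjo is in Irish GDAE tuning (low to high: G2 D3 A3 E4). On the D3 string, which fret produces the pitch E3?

2

E3 is 2 semitones above the open D3 (D–D#–E), so it sits at fret 2.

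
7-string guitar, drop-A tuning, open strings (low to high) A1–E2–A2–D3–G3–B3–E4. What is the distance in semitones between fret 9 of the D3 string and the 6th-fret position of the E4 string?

11 semitones

D3 at fret 9 → B3 (MIDI 59); E4 at fret 6 → A#4 (MIDI 70).
59 − 70 = -11, so the two pitches are 11 semitones apart, with A#4 the higher.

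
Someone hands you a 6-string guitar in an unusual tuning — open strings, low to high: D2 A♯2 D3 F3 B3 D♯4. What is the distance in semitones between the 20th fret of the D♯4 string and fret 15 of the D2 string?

30 semitones

D♯4 at fret 20 → B5 (MIDI 83); D2 at fret 15 → F3 (MIDI 53).
83 − 53 = 30, so the two pitches are 30 semitones apart, with B5 the higher.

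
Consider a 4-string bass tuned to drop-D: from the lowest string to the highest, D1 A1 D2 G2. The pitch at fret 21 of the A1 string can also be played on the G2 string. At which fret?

A1 at fret 21 is A1 + 21 semitones = F♯3.
The open G2 string is 10 semitones above the open A1, so the same pitch on the G2 string lies at fret 21 − 10 = 11.

11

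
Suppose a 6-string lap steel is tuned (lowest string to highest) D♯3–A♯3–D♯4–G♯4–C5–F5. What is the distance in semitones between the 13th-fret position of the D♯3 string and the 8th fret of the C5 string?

16 semitones

D♯3 at fret 13 → E4 (MIDI 64); C5 at fret 8 → G♯5 (MIDI 80).
64 − 80 = -16, so the two pitches are 16 semitones apart, with G♯5 the higher.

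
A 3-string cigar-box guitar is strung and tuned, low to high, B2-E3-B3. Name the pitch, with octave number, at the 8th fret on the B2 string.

Each fret is one semitone, so B2 + 8 = G3.

G3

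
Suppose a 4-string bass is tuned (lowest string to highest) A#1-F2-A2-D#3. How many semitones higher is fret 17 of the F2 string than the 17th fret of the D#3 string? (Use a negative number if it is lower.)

-10 semitones

F2 at fret 17 → A#3 (MIDI 58); D#3 at fret 17 → G#4 (MIDI 68).
58 − 68 = -10, so the two pitches are 10 semitones apart.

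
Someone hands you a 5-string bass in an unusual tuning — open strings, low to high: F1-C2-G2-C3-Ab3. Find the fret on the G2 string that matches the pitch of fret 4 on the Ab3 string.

Ab3 at fret 4 is Ab3 + 4 semitones = C4.
The open G2 string is 13 semitones below the open Ab3, so the same pitch on the G2 string lies at fret 4 + 13 = 17.

17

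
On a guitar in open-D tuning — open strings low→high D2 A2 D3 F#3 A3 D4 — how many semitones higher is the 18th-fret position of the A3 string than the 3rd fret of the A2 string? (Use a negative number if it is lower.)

A3 at fret 18 → D#5 (MIDI 75); A2 at fret 3 → C3 (MIDI 48).
75 − 48 = 27, so the two pitches are 27 semitones apart.

27 semitones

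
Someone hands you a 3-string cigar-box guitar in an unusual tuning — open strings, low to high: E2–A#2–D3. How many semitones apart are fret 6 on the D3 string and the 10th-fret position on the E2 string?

D3 at fret 6 → G#3 (MIDI 56); E2 at fret 10 → D3 (MIDI 50).
56 − 50 = 6, so the two pitches are 6 semitones apart, with G#3 the higher.

6 semitones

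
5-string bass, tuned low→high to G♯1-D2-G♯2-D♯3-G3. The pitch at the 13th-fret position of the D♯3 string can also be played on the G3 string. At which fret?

9

D♯3 at fret 13 is D♯3 + 13 semitones = E4.
The open G3 string is 4 semitones above the open D♯3, so the same pitch on the G3 string lies at fret 13 − 4 = 9.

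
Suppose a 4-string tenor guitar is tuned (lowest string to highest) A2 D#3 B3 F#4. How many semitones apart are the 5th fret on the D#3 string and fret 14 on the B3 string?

D#3 at fret 5 → G#3 (MIDI 56); B3 at fret 14 → C#5 (MIDI 73).
56 − 73 = -17, so the two pitches are 17 semitones apart, with C#5 the higher.

17 semitones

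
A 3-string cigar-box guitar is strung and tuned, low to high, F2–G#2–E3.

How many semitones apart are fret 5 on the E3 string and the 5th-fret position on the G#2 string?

E3 at fret 5 → A3 (MIDI 57); G#2 at fret 5 → C#3 (MIDI 49).
57 − 49 = 8, so the two pitches are 8 semitones apart, with A3 the higher.

8 semitones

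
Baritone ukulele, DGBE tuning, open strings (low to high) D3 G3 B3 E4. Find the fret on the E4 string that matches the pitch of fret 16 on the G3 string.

G3 at fret 16 is G3 + 16 semitones = B4.
The open E4 string is 9 semitones above the open G3, so the same pitch on the E4 string lies at fret 16 − 9 = 7.

7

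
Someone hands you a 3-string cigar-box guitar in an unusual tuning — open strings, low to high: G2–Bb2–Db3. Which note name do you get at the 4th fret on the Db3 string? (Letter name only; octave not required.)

F

Each fret is one semitone, so Db3 + 4 = F.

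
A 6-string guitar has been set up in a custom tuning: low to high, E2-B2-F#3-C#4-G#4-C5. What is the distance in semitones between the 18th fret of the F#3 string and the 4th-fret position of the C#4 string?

F#3 at fret 18 → C5 (MIDI 72); C#4 at fret 4 → F4 (MIDI 65).
72 − 65 = 7, so the two pitches are 7 semitones apart, with C5 the higher.

7 semitones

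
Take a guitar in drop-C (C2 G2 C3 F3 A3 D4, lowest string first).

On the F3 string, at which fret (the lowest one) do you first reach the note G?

2

From F3, count semitones up the chromatic scale until reaching G: F–F#–G — 2 steps.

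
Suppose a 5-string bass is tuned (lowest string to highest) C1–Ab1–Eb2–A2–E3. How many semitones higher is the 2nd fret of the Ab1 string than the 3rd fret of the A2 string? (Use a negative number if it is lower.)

Ab1 at fret 2 → Bb1 (MIDI 34); A2 at fret 3 → C3 (MIDI 48).
34 − 48 = -14, so the two pitches are 14 semitones apart.

-14 semitones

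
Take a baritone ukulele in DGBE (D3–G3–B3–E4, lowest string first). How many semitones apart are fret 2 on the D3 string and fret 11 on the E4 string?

23 semitones

D3 at fret 2 → E3 (MIDI 52); E4 at fret 11 → D♯5 (MIDI 75).
52 − 75 = -23, so the two pitches are 23 semitones apart, with D♯5 the higher.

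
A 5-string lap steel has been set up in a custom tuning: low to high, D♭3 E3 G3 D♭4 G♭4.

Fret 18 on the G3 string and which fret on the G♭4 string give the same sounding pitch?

7

G3 at fret 18 is G3 + 18 semitones = D♭5.
The open G♭4 string is 11 semitones above the open G3, so the same pitch on the G♭4 string lies at fret 18 − 11 = 7.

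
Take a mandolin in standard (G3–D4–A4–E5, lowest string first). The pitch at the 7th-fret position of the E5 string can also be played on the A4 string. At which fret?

Fret 7 on E5 is MIDI 76 + 7 = 83 (B5). On the A4 string (open MIDI 69), that pitch is 83 − 69 = fret 14.

14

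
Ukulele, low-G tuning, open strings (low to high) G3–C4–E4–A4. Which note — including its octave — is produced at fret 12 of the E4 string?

Each fret is one semitone, so E4 + 12 = E5.

E5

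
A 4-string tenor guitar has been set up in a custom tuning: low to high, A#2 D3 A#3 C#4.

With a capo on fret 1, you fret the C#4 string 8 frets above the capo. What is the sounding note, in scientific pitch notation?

The capo raises the open C#4 by 1 semitone to D4; fretting 8 more gives C#4 + 1 + 8 = C#4 + 9 semitones = A#4.

A#4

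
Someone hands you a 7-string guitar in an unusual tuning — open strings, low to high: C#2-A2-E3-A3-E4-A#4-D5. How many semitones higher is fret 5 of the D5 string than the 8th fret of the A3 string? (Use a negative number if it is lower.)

D5 at fret 5 → G5 (MIDI 79); A3 at fret 8 → F4 (MIDI 65).
79 − 65 = 14, so the two pitches are 14 semitones apart.

14 semitones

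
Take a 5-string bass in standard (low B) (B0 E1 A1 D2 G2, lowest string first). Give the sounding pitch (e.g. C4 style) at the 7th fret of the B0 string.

F#1

B0 is MIDI 23. Adding 7 gives 30, which is F#1.
(Equivalently spelled Gb1.)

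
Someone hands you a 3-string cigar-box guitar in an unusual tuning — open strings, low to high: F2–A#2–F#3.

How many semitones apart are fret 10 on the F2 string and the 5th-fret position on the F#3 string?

8 semitones

F2 at fret 10 → D#3 (MIDI 51); F#3 at fret 5 → B3 (MIDI 59).
51 − 59 = -8, so the two pitches are 8 semitones apart, with B3 the higher.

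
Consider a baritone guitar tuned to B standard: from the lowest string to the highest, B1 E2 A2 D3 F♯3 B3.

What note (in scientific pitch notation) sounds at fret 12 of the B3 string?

The open B3 string plus 12 semitones: B–C–C#–D–…–A–A#–B.
The walk passes from B into C once, so the octave number goes from 3 to 4.

B4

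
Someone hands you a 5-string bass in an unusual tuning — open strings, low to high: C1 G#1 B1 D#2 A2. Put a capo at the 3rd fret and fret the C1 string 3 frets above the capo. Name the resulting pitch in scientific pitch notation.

F#1

The capo raises the open C1 by 3 semitones to D#1; fretting 3 more gives C1 + 3 + 3 = C1 + 6 semitones = F#1.
(Also written Gb.)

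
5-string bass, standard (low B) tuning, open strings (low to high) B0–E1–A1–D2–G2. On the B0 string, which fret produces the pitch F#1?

7

F#1 is 7 semitones above the open B0 (B–C–C#–D–D#–E–F–F#), so it sits at fret 7.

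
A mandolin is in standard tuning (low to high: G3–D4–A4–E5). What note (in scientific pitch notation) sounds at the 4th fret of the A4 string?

The open A4 string plus 4 semitones: A–A#–B–C–C#.
The walk passes from B into C once, so the octave number goes from 4 to 5.

C#5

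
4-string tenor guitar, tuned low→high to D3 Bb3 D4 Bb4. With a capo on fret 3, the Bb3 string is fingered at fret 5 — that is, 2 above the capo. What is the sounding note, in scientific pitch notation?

The capo raises the open Bb3 by 3 semitones to Db4; fretting 2 more gives Bb3 + 3 + 2 = Bb3 + 5 semitones = Eb4.
(Also written D#.)

Eb4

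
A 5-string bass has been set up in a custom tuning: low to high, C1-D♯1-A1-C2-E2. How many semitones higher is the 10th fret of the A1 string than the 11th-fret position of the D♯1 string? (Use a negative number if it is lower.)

5 semitones

A1 at fret 10 → G2 (MIDI 43); D♯1 at fret 11 → D2 (MIDI 38).
43 − 38 = 5, so the two pitches are 5 semitones apart.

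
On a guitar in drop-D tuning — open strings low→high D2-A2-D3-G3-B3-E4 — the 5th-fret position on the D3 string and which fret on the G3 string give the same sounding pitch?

0

D3 at fret 5 is D3 + 5 semitones = G3.
The open G3 string is 5 semitones above the open D3, so the same pitch on the G3 string lies at fret 5 − 5 = 0.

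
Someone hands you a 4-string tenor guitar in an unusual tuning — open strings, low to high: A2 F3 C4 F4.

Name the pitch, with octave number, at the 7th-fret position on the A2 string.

The open A2 string plus 7 semitones: A–A#–B–C–C#–D–D#–E.
The walk passes from B into C once, so the octave number goes from 2 to 3.

E3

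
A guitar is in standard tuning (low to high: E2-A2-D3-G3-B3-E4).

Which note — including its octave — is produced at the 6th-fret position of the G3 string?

The open G3 string plus 6 semitones: G–G#–A–A#–B–C–C#.
The walk passes from B into C once, so the octave number goes from 3 to 4.

C#4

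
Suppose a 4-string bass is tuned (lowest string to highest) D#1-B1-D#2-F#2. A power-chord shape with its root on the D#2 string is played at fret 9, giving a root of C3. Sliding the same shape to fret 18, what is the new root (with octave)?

Moving from fret 9 to fret 18 shifts the root by 9 semitones.
C3 up 9 semitones is A3.

A3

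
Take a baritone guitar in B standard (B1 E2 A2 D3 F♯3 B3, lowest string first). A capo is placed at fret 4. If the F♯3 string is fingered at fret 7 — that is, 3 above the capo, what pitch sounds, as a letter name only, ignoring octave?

The capo raises the open F♯3 by 4 semitones to A♯3; fretting 3 more gives F♯3 + 4 + 3 = F♯3 + 7 semitones, landing on C♯.

C♯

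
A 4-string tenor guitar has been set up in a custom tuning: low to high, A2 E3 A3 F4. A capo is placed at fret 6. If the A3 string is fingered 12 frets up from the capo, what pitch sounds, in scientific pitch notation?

The capo raises the open A3 by 6 semitones to Eb4; fretting 12 more gives A3 + 6 + 12 = A3 + 18 semitones = Eb5.

Eb5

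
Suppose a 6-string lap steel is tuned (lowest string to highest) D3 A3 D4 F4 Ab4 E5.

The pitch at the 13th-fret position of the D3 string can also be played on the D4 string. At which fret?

1

Fret 13 on D3 is MIDI 50 + 13 = 63 (Eb4). On the D4 string (open MIDI 62), that pitch is 63 − 62 = fret 1.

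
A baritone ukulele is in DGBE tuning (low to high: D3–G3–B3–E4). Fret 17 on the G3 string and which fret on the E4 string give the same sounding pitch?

Fret 17 on G3 is MIDI 55 + 17 = 72 (C5). On the E4 string (open MIDI 64), that pitch is 72 − 64 = fret 8.

8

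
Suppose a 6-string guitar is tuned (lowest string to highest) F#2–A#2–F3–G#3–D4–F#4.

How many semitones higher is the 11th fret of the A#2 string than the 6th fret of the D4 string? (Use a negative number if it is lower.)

-11 semitones

A#2 at fret 11 → A3 (MIDI 57); D4 at fret 6 → G#4 (MIDI 68).
57 − 68 = -11, so the two pitches are 11 semitones apart.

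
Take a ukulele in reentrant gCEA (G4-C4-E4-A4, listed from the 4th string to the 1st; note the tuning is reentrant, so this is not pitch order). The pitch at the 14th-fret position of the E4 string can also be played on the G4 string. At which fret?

11

Fret 14 on E4 is MIDI 64 + 14 = 78 (F♯5). On the G4 string (open MIDI 67), that pitch is 78 − 67 = fret 11.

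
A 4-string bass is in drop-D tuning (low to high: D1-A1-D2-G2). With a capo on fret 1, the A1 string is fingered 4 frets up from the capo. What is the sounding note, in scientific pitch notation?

The capo raises the open A1 by 1 semitone to A♯1; fretting 4 more gives A1 + 1 + 4 = A1 + 5 semitones = D2.

D2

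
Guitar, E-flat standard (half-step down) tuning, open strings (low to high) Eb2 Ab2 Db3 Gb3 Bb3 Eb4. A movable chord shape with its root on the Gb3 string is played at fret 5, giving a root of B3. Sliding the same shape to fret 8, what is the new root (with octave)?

Moving from fret 5 to fret 8 shifts the root by 3 semitones.
B3 up 3 semitones is D4.

D4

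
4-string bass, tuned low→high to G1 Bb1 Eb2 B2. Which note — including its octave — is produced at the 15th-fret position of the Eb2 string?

Each fret is one semitone, so Eb2 + 15 = Gb3.

Gb3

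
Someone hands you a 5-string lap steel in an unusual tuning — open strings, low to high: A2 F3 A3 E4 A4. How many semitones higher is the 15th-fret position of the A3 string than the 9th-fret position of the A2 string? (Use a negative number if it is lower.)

A3 at fret 15 → C5 (MIDI 72); A2 at fret 9 → Gb3 (MIDI 54).
72 − 54 = 18, so the two pitches are 18 semitones apart.

18 semitones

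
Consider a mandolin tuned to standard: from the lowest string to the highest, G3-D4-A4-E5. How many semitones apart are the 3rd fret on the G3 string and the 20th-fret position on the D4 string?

24 semitones

G3 at fret 3 → A♯3 (MIDI 58); D4 at fret 20 → A♯5 (MIDI 82).
58 − 82 = -24, so the two pitches are 24 semitones apart, with A♯5 the higher.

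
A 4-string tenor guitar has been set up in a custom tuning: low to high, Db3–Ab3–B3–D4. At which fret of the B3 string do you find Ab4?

9

Ab4 is 9 semitones above the open B3 (B–C–Db–D–Eb–E–F–Gb–G–Ab), so it sits at fret 9.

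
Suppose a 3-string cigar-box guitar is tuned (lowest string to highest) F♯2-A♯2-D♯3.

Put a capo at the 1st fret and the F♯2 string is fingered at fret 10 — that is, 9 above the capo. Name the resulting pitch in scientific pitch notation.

E3

The capo raises the open F♯2 by 1 semitone to G2; fretting 9 more gives F♯2 + 1 + 9 = F♯2 + 10 semitones = E3.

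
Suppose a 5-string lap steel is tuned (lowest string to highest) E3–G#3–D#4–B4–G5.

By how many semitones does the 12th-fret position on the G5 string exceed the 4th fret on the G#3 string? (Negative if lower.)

G5 at fret 12 → G6 (MIDI 91); G#3 at fret 4 → C4 (MIDI 60).
91 − 60 = 31, so the two pitches are 31 semitones apart.

31 semitones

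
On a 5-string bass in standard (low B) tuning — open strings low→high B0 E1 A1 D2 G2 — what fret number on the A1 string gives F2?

F2 is 8 semitones above the open A1 (A–A#–B–C–C#–D–D#–E–F), so it sits at fret 8.

8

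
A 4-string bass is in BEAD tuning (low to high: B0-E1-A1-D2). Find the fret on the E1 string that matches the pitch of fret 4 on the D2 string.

D2 at fret 4 is D2 + 4 semitones = F♯2.
The open E1 string is 10 semitones below the open D2, so the same pitch on the E1 string lies at fret 4 + 10 = 14.

14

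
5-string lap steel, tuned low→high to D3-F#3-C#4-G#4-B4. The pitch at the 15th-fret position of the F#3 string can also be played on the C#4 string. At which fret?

F#3 at fret 15 is F#3 + 15 semitones = A4.
The open C#4 string is 7 semitones above the open F#3, so the same pitch on the C#4 string lies at fret 15 − 7 = 8.

8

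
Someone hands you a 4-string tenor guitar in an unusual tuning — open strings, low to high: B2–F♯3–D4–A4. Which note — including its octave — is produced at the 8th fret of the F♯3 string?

D4

Each fret is one semitone, so F♯3 + 8 = D4.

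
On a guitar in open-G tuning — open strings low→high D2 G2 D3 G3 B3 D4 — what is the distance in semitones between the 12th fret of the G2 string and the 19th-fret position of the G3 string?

19 semitones

G2 at fret 12 → G3 (MIDI 55); G3 at fret 19 → D5 (MIDI 74).
55 − 74 = -19, so the two pitches are 19 semitones apart, with D5 the higher.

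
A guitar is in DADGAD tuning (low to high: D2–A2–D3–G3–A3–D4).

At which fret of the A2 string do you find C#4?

16

C#4 is 16 semitones above the open A2 (A–A#–B–C–…–B–C–C#), so it sits at fret 16.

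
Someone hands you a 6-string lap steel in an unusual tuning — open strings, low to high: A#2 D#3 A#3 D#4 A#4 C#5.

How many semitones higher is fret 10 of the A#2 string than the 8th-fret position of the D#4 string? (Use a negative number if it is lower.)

A#2 at fret 10 → G#3 (MIDI 56); D#4 at fret 8 → B4 (MIDI 71).
56 − 71 = -15, so the two pitches are 15 semitones apart.

-15 semitones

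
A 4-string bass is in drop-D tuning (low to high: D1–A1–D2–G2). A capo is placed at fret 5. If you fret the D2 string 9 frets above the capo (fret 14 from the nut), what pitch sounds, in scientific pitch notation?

E3

The capo raises the open D2 by 5 semitones to G2; fretting 9 more gives D2 + 5 + 9 = D2 + 14 semitones = E3.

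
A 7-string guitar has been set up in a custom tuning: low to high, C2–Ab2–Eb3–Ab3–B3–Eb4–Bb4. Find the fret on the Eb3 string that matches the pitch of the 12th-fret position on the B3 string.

B3 at fret 12 is B3 + 12 semitones = B4.
The open Eb3 string is 8 semitones below the open B3, so the same pitch on the Eb3 string lies at fret 12 + 8 = 20.

20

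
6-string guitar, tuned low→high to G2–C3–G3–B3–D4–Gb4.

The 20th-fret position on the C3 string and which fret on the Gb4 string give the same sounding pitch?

2

Fret 20 on C3 is MIDI 48 + 20 = 68 (Ab4). On the Gb4 string (open MIDI 66), that pitch is 68 − 66 = fret 2.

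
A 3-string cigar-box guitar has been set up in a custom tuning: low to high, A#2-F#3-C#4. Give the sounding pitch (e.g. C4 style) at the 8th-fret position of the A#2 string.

A#2 is MIDI 46. Adding 8 gives 54, which is F#3.

F#3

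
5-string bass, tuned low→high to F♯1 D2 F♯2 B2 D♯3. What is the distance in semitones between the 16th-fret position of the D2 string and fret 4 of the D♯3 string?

1 semitone

D2 at fret 16 → F♯3 (MIDI 54); D♯3 at fret 4 → G3 (MIDI 55).
54 − 55 = -1, so the two pitches are 1 semitone apart, with G3 the higher.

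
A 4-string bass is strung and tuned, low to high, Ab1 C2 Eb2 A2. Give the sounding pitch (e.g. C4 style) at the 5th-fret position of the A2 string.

D3

The open A2 string plus 5 semitones: A–Bb–B–C–Db–D.
The walk passes from B into C once, so the octave number goes from 2 to 3.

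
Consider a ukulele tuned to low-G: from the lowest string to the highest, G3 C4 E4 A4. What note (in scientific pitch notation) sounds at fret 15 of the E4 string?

G5

The open E4 string plus 15 semitones: E–F–F#–G–…–F–F#–G.
The walk passes from B into C once, so the octave number goes from 4 to 5.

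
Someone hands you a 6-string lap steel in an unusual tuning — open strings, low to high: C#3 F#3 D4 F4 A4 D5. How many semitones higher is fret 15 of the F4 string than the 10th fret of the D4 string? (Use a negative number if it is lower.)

F4 at fret 15 → G#5 (MIDI 80); D4 at fret 10 → C5 (MIDI 72).
80 − 72 = 8, so the two pitches are 8 semitones apart.

8 semitones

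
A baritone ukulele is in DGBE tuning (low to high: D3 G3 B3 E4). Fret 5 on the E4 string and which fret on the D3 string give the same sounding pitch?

Fret 5 on E4 is MIDI 64 + 5 = 69 (A4). On the D3 string (open MIDI 50), that pitch is 69 − 50 = fret 19.

19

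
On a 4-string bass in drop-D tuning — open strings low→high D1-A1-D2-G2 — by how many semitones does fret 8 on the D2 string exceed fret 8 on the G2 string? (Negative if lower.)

-5 semitones

D2 at fret 8 → A#2 (MIDI 46); G2 at fret 8 → D#3 (MIDI 51).
46 − 51 = -5, so the two pitches are 5 semitones apart.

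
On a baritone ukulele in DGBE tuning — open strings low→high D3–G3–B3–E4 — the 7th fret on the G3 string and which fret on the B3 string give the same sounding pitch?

Fret 7 on G3 is MIDI 55 + 7 = 62 (D4). On the B3 string (open MIDI 59), that pitch is 62 − 59 = fret 3.

3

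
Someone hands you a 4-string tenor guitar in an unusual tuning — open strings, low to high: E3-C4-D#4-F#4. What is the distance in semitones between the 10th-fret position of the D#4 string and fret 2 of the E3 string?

D#4 at fret 10 → C#5 (MIDI 73); E3 at fret 2 → F#3 (MIDI 54).
73 − 54 = 19, so the two pitches are 19 semitones apart, with C#5 the higher.

19 semitones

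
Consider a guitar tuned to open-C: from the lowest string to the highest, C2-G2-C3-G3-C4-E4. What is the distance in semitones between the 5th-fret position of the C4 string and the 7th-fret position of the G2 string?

15 semitones

C4 at fret 5 → F4 (MIDI 65); G2 at fret 7 → D3 (MIDI 50).
65 − 50 = 15, so the two pitches are 15 semitones apart, with F4 the higher.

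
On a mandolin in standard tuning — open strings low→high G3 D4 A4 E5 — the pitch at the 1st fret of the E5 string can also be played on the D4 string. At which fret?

E5 at fret 1 is E5 + 1 semitone = F5.
The open D4 string is 14 semitones below the open E5, so the same pitch on the D4 string lies at fret 1 + 14 = 15.

15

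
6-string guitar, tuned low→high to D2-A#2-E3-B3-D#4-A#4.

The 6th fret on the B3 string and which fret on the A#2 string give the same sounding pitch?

19

B3 at fret 6 is B3 + 6 semitones = F4.
The open A#2 string is 13 semitones below the open B3, so the same pitch on the A#2 string lies at fret 6 + 13 = 19.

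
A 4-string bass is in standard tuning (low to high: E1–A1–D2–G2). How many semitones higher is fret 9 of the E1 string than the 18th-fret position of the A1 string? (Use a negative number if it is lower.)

-14 semitones

E1 at fret 9 → C#2 (MIDI 37); A1 at fret 18 → D#3 (MIDI 51).
37 − 51 = -14, so the two pitches are 14 semitones apart.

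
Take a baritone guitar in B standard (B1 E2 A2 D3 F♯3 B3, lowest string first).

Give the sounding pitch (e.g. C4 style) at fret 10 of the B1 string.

B1 is MIDI 35. Adding 10 gives 45, which is A2.

A2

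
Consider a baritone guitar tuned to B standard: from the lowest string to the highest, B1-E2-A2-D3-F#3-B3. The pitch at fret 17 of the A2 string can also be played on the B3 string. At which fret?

A2 at fret 17 is A2 + 17 semitones = D4.
The open B3 string is 14 semitones above the open A2, so the same pitch on the B3 string lies at fret 17 − 14 = 3.

3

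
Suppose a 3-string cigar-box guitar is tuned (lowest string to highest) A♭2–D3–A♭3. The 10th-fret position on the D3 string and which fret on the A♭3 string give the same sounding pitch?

Fret 10 on D3 is MIDI 50 + 10 = 60 (C4). On the A♭3 string (open MIDI 56), that pitch is 60 − 56 = fret 4.

4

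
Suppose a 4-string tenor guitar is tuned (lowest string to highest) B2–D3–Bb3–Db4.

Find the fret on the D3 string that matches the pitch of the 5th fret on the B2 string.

B2 at fret 5 is B2 + 5 semitones = E3.
The open D3 string is 3 semitones above the open B2, so the same pitch on the D3 string lies at fret 5 − 3 = 2.

2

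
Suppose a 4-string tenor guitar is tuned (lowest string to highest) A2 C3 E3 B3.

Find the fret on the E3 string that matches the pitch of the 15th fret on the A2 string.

8

Fret 15 on A2 is MIDI 45 + 15 = 60 (C4). On the E3 string (open MIDI 52), that pitch is 60 − 52 = fret 8.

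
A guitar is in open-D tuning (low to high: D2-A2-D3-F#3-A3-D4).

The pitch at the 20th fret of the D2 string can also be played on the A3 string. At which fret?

1

D2 at fret 20 is D2 + 20 semitones = A#3.
The open A3 string is 19 semitones above the open D2, so the same pitch on the A3 string lies at fret 20 − 19 = 1.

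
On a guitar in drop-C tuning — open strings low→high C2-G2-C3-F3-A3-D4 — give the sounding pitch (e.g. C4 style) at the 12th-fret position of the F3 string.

Each fret is one semitone, so F3 + 12 = F4.

F4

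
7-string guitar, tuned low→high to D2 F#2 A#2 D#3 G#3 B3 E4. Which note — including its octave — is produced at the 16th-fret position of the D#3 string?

The open D#3 string plus 16 semitones: D#–E–F–F#–…–F–F#–G.
The walk passes from B into C once, so the octave number goes from 3 to 4.

G4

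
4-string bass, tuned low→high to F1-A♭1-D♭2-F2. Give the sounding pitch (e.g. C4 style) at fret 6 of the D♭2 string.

G2

D♭2 is MIDI 37. Adding 6 gives 43, which is G2.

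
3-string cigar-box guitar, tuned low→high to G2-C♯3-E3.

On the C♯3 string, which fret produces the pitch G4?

18

G4 is 18 semitones above the open C♯3 (C#–D–D#–E–…–F–F#–G), so it sits at fret 18.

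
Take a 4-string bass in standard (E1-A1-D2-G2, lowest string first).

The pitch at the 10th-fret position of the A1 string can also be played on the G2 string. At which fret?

Fret 10 on A1 is MIDI 33 + 10 = 43 (G2). On the G2 string (open MIDI 43), that pitch is 43 − 43 = fret 0.

0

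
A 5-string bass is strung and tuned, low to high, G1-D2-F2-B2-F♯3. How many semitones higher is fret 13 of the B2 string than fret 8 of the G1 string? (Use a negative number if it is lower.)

21 semitones

B2 at fret 13 → C4 (MIDI 60); G1 at fret 8 → D♯2 (MIDI 39).
60 − 39 = 21, so the two pitches are 21 semitones apart.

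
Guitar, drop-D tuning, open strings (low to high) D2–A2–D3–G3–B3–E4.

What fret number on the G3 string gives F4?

F4 is 10 semitones above the open G3 (G–G#–A–A#–…–D#–E–F), so it sits at fret 10.

10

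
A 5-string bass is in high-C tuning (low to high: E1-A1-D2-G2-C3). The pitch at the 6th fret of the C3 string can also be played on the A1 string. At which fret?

21

C3 at fret 6 is C3 + 6 semitones = F♯3.
The open A1 string is 15 semitones below the open C3, so the same pitch on the A1 string lies at fret 6 + 15 = 21.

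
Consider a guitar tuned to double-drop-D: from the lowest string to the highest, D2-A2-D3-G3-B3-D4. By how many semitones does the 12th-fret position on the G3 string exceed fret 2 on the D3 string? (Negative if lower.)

15 semitones

G3 at fret 12 → G4 (MIDI 67); D3 at fret 2 → E3 (MIDI 52).
67 − 52 = 15, so the two pitches are 15 semitones apart.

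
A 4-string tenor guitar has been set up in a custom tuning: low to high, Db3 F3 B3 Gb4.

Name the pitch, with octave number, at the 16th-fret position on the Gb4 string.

Bb5

Each fret is one semitone, so Gb4 + 16 = Bb5.
(Equivalently spelled A#5.)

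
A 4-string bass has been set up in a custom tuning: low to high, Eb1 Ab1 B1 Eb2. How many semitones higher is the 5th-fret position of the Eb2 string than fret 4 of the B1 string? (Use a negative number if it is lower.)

5 semitones

Eb2 at fret 5 → Ab2 (MIDI 44); B1 at fret 4 → Eb2 (MIDI 39).
44 − 39 = 5, so the two pitches are 5 semitones apart.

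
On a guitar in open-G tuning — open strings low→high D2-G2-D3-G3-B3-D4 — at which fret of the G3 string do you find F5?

F5 is 22 semitones above the open G3 (G–G#–A–A#–…–D#–E–F), so it sits at fret 22.

22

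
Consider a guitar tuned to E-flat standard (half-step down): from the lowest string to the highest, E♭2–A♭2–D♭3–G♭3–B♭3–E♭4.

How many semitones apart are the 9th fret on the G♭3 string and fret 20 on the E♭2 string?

4 semitones

G♭3 at fret 9 → E♭4 (MIDI 63); E♭2 at fret 20 → B3 (MIDI 59).
63 − 59 = 4, so the two pitches are 4 semitones apart, with E♭4 the higher.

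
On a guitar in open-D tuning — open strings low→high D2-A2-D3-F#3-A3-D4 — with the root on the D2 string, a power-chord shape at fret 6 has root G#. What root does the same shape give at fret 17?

Moving from fret 6 to fret 17 shifts the root by 11 semitones.
G# up 11 semitones is G.

G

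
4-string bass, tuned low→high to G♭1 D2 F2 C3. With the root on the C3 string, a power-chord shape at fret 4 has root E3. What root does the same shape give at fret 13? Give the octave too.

Moving from fret 4 to fret 13 shifts the root by 9 semitones.
E3 up 9 semitones is D♭4.

D♭4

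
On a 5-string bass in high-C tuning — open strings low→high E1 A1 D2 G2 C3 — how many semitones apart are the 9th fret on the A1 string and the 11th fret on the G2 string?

12 semitones

A1 at fret 9 → F♯2 (MIDI 42); G2 at fret 11 → F♯3 (MIDI 54).
42 − 54 = -12, so the two pitches are 12 semitones apart, with F♯3 the higher.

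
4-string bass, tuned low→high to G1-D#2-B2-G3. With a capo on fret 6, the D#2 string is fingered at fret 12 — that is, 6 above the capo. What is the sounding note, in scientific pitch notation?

D#3

The capo raises the open D#2 by 6 semitones to A2; fretting 6 more gives D#2 + 6 + 6 = D#2 + 12 semitones = D#3.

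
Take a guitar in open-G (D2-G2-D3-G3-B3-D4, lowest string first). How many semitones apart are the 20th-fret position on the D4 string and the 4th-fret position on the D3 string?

28 semitones

D4 at fret 20 → A#5 (MIDI 82); D3 at fret 4 → F#3 (MIDI 54).
82 − 54 = 28, so the two pitches are 28 semitones apart, with A#5 the higher.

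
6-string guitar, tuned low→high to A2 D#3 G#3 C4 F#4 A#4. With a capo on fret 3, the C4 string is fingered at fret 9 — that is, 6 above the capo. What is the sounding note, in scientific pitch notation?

A4

The capo raises the open C4 by 3 semitones to D#4; fretting 6 more gives C4 + 3 + 6 = C4 + 9 semitones = A4.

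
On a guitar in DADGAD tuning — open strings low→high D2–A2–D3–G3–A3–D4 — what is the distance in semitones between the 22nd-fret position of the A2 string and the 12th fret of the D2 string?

17 semitones

A2 at fret 22 → G4 (MIDI 67); D2 at fret 12 → D3 (MIDI 50).
67 − 50 = 17, so the two pitches are 17 semitones apart, with G4 the higher.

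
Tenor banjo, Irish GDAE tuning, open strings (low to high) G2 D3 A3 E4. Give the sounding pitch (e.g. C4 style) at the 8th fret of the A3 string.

F4

A3 is MIDI 57. Adding 8 gives 65, which is F4.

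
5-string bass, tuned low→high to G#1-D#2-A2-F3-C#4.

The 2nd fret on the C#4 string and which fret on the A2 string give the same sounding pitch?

18

Fret 2 on C#4 is MIDI 61 + 2 = 63 (D#4). On the A2 string (open MIDI 45), that pitch is 63 − 45 = fret 18.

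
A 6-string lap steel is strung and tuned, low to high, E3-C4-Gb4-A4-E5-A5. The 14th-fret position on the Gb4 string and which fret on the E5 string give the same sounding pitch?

Gb4 at fret 14 is Gb4 + 14 semitones = Ab5.
The open E5 string is 10 semitones above the open Gb4, so the same pitch on the E5 string lies at fret 14 − 10 = 4.

4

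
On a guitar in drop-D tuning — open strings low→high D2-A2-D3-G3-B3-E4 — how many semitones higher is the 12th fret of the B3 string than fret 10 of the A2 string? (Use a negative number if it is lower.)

16 semitones

B3 at fret 12 → B4 (MIDI 71); A2 at fret 10 → G3 (MIDI 55).
71 − 55 = 16, so the two pitches are 16 semitones apart.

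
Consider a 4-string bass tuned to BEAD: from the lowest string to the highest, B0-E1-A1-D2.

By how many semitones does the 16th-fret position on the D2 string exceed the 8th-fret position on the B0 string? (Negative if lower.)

23 semitones

D2 at fret 16 → F#3 (MIDI 54); B0 at fret 8 → G1 (MIDI 31).
54 − 31 = 23, so the two pitches are 23 semitones apart.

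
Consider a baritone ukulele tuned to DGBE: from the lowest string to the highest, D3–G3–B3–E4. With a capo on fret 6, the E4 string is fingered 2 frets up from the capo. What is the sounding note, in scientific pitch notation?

The capo raises the open E4 by 6 semitones to A#4; fretting 2 more gives E4 + 6 + 2 = E4 + 8 semitones = C5.

C5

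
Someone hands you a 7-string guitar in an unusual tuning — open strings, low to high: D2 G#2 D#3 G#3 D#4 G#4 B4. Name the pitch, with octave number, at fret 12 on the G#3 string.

G#4

G#3 is MIDI 56. Adding 12 gives 68, which is G#4.
(Equivalently spelled Ab4.)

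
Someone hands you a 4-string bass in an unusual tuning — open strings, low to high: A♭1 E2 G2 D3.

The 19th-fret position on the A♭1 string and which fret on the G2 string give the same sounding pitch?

Fret 19 on A♭1 is MIDI 32 + 19 = 51 (E♭3). On the G2 string (open MIDI 43), that pitch is 51 − 43 = fret 8.

8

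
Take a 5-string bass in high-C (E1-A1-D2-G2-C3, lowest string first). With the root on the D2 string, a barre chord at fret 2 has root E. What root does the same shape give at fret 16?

F♯

Moving from fret 2 to fret 16 shifts the root by 14 semitones.
E up 14 semitones is F♯.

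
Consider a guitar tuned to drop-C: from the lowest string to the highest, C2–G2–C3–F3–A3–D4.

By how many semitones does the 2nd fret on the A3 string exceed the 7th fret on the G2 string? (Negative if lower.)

9 semitones

A3 at fret 2 → B3 (MIDI 59); G2 at fret 7 → D3 (MIDI 50).
59 − 50 = 9, so the two pitches are 9 semitones apart.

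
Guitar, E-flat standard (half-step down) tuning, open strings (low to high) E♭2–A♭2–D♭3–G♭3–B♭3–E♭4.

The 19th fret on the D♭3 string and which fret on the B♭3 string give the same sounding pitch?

10

D♭3 at fret 19 is D♭3 + 19 semitones = A♭4.
The open B♭3 string is 9 semitones above the open D♭3, so the same pitch on the B♭3 string lies at fret 19 − 9 = 10.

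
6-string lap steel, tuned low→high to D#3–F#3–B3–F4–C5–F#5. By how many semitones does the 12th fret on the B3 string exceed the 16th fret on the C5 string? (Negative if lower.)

-17 semitones

B3 at fret 12 → B4 (MIDI 71); C5 at fret 16 → E6 (MIDI 88).
71 − 88 = -17, so the two pitches are 17 semitones apart.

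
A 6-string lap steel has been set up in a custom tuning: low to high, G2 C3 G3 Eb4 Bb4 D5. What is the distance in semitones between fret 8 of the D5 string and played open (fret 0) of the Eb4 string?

19 semitones

D5 at fret 8 → Bb5 (MIDI 82); Eb4 at fret 0 → Eb4 (MIDI 63).
82 − 63 = 19, so the two pitches are 19 semitones apart, with Bb5 the higher.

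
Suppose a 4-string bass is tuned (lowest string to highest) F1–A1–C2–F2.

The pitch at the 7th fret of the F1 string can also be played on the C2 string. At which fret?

0

Fret 7 on F1 is MIDI 29 + 7 = 36 (C2). On the C2 string (open MIDI 36), that pitch is 36 − 36 = fret 0.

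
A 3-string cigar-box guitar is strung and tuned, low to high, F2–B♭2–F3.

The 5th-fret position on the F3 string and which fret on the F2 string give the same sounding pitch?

Fret 5 on F3 is MIDI 53 + 5 = 58 (B♭3). On the F2 string (open MIDI 41), that pitch is 58 − 41 = fret 17.

17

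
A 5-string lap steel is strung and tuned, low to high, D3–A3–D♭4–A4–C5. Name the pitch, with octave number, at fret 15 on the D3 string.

The open D3 string plus 15 semitones: D–Eb–E–F–…–Eb–E–F.
The walk passes from B into C once, so the octave number goes from 3 to 4.

F4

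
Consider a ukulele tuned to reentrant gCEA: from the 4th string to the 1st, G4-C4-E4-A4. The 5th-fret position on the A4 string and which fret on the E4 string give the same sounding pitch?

10

Fret 5 on A4 is MIDI 69 + 5 = 74 (D5). On the E4 string (open MIDI 64), that pitch is 74 − 64 = fret 10.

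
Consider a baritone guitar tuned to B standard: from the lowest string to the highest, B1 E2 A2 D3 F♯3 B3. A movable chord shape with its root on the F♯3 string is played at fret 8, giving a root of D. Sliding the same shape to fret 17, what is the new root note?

Moving from fret 8 to fret 17 shifts the root by 9 semitones.
D up 9 semitones is B.

B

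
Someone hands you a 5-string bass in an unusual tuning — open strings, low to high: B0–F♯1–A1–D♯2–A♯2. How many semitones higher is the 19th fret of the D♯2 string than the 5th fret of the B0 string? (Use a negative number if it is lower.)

30 semitones

D♯2 at fret 19 → A♯3 (MIDI 58); B0 at fret 5 → E1 (MIDI 28).
58 − 28 = 30, so the two pitches are 30 semitones apart.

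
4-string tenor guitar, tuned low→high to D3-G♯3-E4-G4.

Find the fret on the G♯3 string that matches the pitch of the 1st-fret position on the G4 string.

12

G4 at fret 1 is G4 + 1 semitone = G♯4.
The open G♯3 string is 11 semitones below the open G4, so the same pitch on the G♯3 string lies at fret 1 + 11 = 12.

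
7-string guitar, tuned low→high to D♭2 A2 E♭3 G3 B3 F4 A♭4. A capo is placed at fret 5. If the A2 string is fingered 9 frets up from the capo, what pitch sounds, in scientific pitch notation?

B3

The capo raises the open A2 by 5 semitones to D3; fretting 9 more gives A2 + 5 + 9 = A2 + 14 semitones = B3.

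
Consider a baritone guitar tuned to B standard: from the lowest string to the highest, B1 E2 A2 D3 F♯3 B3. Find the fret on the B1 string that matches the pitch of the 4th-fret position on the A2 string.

14

A2 at fret 4 is A2 + 4 semitones = C♯3.
The open B1 string is 10 semitones below the open A2, so the same pitch on the B1 string lies at fret 4 + 10 = 14.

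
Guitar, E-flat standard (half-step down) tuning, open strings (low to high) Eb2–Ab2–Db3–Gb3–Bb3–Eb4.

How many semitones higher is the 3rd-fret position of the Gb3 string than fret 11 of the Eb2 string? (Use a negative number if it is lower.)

Gb3 at fret 3 → A3 (MIDI 57); Eb2 at fret 11 → D3 (MIDI 50).
57 − 50 = 7, so the two pitches are 7 semitones apart.

7 semitones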